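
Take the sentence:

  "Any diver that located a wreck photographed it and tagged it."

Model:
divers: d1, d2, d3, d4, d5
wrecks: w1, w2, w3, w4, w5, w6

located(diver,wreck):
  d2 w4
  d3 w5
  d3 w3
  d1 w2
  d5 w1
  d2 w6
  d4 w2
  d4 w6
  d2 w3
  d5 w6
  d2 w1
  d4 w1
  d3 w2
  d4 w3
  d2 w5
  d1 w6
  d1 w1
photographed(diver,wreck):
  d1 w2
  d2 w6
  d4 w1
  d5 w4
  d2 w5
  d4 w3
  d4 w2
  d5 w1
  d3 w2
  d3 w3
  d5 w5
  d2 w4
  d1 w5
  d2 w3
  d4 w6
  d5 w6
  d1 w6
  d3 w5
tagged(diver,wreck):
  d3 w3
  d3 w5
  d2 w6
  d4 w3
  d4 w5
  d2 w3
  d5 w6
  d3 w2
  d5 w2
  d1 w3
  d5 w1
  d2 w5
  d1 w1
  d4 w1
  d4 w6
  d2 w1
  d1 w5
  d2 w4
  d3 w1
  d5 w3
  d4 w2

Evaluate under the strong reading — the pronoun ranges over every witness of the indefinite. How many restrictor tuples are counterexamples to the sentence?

"it" takes "a wreck" as antecedent — a donkey pronoun bound across the clause boundary.
Strong reading: for every (d,w) with located(d,w), photographed(d,w) ∧ tagged(d,w).
Restrictor pairs: (d1,w1) ✗  (d1,w2) ✗  (d1,w6) ✗  (d2,w1) ✗  (d2,w3) ✓  (d2,w4) ✓  (d2,w5) ✓  (d2,w6) ✓  (d3,w2) ✓  (d3,w3) ✓  (d3,w5) ✓  (d4,w1) ✓  (d4,w2) ✓  (d4,w3) ✓  (d4,w6) ✓  (d5,w1) ✓  (d5,w6) ✓
Counterexamples (restrictor pairs failing the scope): 4.

4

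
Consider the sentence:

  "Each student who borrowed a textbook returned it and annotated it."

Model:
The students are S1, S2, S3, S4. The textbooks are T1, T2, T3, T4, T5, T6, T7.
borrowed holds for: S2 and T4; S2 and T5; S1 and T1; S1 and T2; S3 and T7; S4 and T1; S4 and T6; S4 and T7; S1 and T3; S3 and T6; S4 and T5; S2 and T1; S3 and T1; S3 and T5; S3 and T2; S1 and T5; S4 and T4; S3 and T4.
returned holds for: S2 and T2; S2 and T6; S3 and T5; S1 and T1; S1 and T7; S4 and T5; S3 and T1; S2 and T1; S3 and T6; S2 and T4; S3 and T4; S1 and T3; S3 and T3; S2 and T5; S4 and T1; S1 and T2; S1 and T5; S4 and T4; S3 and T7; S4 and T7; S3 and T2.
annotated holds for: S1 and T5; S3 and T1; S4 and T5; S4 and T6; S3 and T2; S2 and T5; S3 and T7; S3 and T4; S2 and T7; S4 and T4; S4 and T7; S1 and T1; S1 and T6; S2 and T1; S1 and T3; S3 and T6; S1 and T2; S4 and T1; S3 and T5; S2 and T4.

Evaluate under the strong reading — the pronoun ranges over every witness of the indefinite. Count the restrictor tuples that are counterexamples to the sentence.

"it" takes "a textbook" as antecedent — a donkey pronoun bound across the clause boundary.
Strong reading: for every (s,t) with borrowed(s,t), returned(s,t) ∧ annotated(s,t).
Restrictor pairs: (S1,T1) ✓  (S1,T2) ✓  (S1,T3) ✓  (S1,T5) ✓  (S2,T1) ✓  (S2,T4) ✓  (S2,T5) ✓  (S3,T1) ✓  (S3,T2) ✓  (S3,T4) ✓  (S3,T5) ✓  (S3,T6) ✓  (S3,T7) ✓  (S4,T1) ✓  (S4,T4) ✓  (S4,T5) ✓  (S4,T6) ✗  (S4,T7) ✓
Counterexamples (restrictor pairs failing the scope): 1.

1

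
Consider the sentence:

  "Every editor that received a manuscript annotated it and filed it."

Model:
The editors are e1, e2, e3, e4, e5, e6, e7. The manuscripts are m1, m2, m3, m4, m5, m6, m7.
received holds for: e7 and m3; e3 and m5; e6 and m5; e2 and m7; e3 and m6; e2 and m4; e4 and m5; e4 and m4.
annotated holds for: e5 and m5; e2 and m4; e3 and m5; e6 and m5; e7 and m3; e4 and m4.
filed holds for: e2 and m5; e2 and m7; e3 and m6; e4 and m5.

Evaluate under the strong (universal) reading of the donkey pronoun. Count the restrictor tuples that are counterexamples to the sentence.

"it" takes "a manuscript" as antecedent — a donkey pronoun bound across the clause boundary.
Strong reading: for every (e,m) with received(e,m), annotated(e,m) ∧ filed(e,m).
Restrictor pairs: (e2,m4) ✗  (e2,m7) ✗  (e3,m5) ✗  (e3,m6) ✗  (e4,m4) ✗  (e4,m5) ✗  (e6,m5) ✗  (e7,m3) ✗
Counterexamples (restrictor pairs failing the scope): 8.

8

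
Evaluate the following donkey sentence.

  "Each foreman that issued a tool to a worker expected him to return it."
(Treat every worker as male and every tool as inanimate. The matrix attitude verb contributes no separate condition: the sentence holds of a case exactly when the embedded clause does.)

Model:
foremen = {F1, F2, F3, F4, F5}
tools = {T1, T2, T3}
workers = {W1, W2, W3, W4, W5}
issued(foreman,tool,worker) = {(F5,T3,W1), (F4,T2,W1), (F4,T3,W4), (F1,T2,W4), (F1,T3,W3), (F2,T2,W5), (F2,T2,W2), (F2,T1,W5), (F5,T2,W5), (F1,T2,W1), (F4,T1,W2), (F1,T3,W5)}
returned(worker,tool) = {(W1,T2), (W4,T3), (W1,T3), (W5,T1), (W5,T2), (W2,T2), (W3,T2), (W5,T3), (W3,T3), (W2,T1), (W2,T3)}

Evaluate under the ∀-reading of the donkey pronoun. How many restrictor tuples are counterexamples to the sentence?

"him" takes "a worker" as antecedent and "it" takes "a tool"; both are donkey pronouns co-varying with the restrictor.
Strong reading: for every (f,t,w) with issued(f,t,w), returned(w,t).
Restrictor triples: (F1,T2,W1)→returned(W1,T2) ✓  (F1,T2,W4)→returned(W4,T2) ✗  (F1,T3,W3)→returned(W3,T3) ✓  (F1,T3,W5)→returned(W5,T3) ✓  (F2,T1,W5)→returned(W5,T1) ✓  (F2,T2,W2)→returned(W2,T2) ✓  (F2,T2,W5)→returned(W5,T2) ✓  (F4,T1,W2)→returned(W2,T1) ✓  (F4,T2,W1)→returned(W1,T2) ✓  (F4,T3,W4)→returned(W4,T3) ✓  (F5,T2,W5)→returned(W5,T2) ✓  (F5,T3,W1)→returned(W1,T3) ✓
Counterexamples (restrictor triples failing the scope): 1.

1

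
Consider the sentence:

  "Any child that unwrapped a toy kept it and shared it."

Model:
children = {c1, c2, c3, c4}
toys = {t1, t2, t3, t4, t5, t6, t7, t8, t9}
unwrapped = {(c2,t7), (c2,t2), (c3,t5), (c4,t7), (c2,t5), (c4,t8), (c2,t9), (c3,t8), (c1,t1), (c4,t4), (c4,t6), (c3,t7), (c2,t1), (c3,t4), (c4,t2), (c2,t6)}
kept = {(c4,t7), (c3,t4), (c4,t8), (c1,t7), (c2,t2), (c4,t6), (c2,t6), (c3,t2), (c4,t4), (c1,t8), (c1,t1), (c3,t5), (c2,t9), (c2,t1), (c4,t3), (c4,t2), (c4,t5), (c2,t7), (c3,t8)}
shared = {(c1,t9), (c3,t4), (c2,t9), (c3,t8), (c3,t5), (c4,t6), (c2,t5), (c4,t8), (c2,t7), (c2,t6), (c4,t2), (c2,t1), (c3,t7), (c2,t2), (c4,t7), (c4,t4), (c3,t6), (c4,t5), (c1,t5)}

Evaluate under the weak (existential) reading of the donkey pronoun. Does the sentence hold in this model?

"it" takes "a toy" as antecedent — a donkey pronoun bound across the clause boundary.
Weak reading: every child c with some unwrapped-toy has at least one unwrapped-toy t such that kept(c,t) ∧ shared(c,t).
Per child: c1:✗  c2:✓  c3:✓  c4:✓
c1 has no witness among its unwrapped-toys.

False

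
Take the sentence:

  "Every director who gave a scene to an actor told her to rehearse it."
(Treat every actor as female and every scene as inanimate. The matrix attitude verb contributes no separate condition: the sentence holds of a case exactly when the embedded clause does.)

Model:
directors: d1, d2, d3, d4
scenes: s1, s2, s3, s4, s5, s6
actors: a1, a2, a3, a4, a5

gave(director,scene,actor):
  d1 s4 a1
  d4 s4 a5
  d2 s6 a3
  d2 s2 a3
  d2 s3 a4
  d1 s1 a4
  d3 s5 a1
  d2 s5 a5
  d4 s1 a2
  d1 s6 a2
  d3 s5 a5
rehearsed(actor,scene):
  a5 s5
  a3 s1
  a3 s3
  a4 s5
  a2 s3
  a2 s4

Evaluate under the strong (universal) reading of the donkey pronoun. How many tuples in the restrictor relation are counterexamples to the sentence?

"her" takes "an actor" as antecedent and "it" takes "a scene"; both are donkey pronouns co-varying with the restrictor.
Strong reading: for every (d,s,a) with gave(d,s,a), rehearsed(a,s).
Restrictor triples: (d1,s1,a4)→rehearsed(a4,s1) ✗  (d1,s4,a1)→rehearsed(a1,s4) ✗  (d1,s6,a2)→rehearsed(a2,s6) ✗  (d2,s2,a3)→rehearsed(a3,s2) ✗  (d2,s3,a4)→rehearsed(a4,s3) ✗  (d2,s5,a5)→rehearsed(a5,s5) ✓  (d2,s6,a3)→rehearsed(a3,s6) ✗  (d3,s5,a1)→rehearsed(a1,s5) ✗  (d3,s5,a5)→rehearsed(a5,s5) ✓  (d4,s1,a2)→rehearsed(a2,s1) ✗  (d4,s4,a5)→rehearsed(a5,s4) ✗
Counterexamples (restrictor triples failing the scope): 9.

9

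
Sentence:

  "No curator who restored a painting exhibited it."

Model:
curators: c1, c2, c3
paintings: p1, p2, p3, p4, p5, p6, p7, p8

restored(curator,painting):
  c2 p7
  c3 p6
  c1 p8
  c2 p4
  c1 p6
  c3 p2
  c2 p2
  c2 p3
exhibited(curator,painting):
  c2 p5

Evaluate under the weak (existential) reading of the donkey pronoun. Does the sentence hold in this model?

True

"it" takes "a painting" as antecedent — a donkey pronoun bound across the clause boundary.
Truth condition: for no (c,p) with restored(c,p) does exhibited(c,p) hold.
Restrictor pairs — does the scope hold? (c1,p6):fails  (c1,p8):fails  (c2,p2):fails  (c2,p3):fails  (c2,p4):fails  (c2,p7):fails  (c3,p2):fails  (c3,p6):fails
Scope holds for no restrictor pair, so the sentence is true.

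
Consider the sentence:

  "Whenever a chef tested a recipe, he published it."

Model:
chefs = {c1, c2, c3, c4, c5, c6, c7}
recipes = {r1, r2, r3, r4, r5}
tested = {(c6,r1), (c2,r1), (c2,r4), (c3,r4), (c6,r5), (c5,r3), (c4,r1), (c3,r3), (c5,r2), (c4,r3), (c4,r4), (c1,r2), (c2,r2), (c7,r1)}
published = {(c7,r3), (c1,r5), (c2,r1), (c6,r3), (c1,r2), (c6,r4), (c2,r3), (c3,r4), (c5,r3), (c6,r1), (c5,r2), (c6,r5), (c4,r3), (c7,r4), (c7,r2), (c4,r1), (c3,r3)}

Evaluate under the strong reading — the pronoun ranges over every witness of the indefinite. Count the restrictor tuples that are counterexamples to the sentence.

"it" takes "a recipe" as antecedent — a donkey pronoun bound across the clause boundary.
Strong reading: for every (c,r) with tested(c,r), published(c,r).
Restrictor pairs: (c1,r2) ✓  (c2,r1) ✓  (c2,r2) ✗  (c2,r4) ✗  (c3,r3) ✓  (c3,r4) ✓  (c4,r1) ✓  (c4,r3) ✓  (c4,r4) ✗  (c5,r2) ✓  (c5,r3) ✓  (c6,r1) ✓  (c6,r5) ✓  (c7,r1) ✗
Counterexamples (restrictor pairs failing the scope): 4.

4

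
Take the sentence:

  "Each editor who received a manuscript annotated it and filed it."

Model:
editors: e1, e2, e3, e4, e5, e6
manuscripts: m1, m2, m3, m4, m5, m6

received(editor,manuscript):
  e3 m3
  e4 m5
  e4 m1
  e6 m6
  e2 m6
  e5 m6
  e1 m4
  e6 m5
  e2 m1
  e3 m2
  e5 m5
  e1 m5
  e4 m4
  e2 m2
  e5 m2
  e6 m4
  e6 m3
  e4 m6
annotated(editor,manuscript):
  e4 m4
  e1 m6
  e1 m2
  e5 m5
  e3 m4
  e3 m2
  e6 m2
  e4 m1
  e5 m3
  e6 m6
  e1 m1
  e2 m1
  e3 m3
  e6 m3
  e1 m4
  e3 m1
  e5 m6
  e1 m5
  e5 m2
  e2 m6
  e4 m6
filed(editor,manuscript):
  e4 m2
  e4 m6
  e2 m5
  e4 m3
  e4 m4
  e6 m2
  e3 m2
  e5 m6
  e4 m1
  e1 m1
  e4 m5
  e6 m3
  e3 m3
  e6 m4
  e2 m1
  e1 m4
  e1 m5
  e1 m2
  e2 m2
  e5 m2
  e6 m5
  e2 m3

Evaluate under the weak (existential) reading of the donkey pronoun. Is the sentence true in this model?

True

"it" takes "a manuscript" as antecedent — a donkey pronoun bound across the clause boundary.
Weak reading: every editor e with some received-manuscript has at least one received-manuscript m such that annotated(e,m) ∧ filed(e,m).
Per editor: e1:✓  e2:✓  e3:✓  e4:✓  e5:✓  e6:✓
Every editor in the restrictor has a witness.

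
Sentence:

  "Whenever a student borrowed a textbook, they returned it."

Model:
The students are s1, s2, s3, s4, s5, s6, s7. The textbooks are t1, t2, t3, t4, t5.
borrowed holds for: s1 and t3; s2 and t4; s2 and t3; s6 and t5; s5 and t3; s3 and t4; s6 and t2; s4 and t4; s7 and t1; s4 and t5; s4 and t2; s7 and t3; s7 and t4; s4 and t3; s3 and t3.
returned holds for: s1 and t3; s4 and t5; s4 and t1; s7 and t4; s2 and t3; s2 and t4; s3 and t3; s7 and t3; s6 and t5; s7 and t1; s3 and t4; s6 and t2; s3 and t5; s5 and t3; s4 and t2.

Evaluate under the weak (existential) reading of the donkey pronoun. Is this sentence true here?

True

"it" takes "a textbook" as antecedent — a donkey pronoun bound across the clause boundary.
Weak reading: every student s with some borrowed-textbook has at least one borrowed-textbook t such that returned(s,t).
Per student: s1:✓  s2:✓  s3:✓  s4:✓  s5:✓  s6:✓  s7:✓
Every student in the restrictor has a witness.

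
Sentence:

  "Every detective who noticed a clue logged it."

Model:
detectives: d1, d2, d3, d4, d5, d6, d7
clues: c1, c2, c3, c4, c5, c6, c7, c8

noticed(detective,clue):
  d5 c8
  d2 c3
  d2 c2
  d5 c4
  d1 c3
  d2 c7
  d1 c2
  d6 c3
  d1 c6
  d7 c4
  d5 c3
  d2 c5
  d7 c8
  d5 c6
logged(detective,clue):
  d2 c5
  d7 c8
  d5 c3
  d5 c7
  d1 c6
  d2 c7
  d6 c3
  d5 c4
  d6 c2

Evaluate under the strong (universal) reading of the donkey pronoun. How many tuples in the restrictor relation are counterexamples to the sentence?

"it" takes "a clue" as antecedent — a donkey pronoun bound across the clause boundary.
Strong reading: for every (d,c) with noticed(d,c), logged(d,c).
Restrictor pairs: (d1,c2) ✗  (d1,c3) ✗  (d1,c6) ✓  (d2,c2) ✗  (d2,c3) ✗  (d2,c5) ✓  (d2,c7) ✓  (d5,c3) ✓  (d5,c4) ✓  (d5,c6) ✗  (d5,c8) ✗  (d6,c3) ✓  (d7,c4) ✗  (d7,c8) ✓
Counterexamples (restrictor pairs failing the scope): 7.

7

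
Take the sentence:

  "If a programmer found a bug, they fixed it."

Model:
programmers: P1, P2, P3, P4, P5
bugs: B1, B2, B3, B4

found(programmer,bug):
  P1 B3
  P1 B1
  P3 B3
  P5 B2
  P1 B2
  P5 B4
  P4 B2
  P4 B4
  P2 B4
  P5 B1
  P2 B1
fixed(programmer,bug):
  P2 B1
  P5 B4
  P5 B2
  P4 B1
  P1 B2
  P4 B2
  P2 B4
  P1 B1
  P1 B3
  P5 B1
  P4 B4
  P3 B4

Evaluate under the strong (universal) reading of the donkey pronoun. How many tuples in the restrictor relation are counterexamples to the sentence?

1

"it" takes "a bug" as antecedent — a donkey pronoun bound across the clause boundary.
Strong reading: for every (p,b) with found(p,b), fixed(p,b).
Restrictor pairs: (P1,B1) ✓  (P1,B2) ✓  (P1,B3) ✓  (P2,B1) ✓  (P2,B4) ✓  (P3,B3) ✗  (P4,B2) ✓  (P4,B4) ✓  (P5,B1) ✓  (P5,B2) ✓  (P5,B4) ✓
Counterexamples (restrictor pairs failing the scope): 1.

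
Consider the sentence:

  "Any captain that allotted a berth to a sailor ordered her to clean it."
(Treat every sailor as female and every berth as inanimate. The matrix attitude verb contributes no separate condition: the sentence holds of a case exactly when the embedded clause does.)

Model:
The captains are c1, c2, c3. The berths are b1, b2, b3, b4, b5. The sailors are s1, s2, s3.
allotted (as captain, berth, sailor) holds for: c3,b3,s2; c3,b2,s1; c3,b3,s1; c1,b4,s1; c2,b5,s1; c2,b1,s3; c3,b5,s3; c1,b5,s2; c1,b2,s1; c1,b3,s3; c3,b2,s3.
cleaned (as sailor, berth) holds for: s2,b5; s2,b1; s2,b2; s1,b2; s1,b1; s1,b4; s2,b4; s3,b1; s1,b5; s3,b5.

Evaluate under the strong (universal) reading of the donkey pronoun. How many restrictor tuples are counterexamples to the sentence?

"her" takes "a sailor" as antecedent and "it" takes "a berth"; both are donkey pronouns co-varying with the restrictor.
Strong reading: for every (c,b,s) with allotted(c,b,s), cleaned(s,b).
Restrictor triples: (c1,b2,s1)→cleaned(s1,b2) ✓  (c1,b3,s3)→cleaned(s3,b3) ✗  (c1,b4,s1)→cleaned(s1,b4) ✓  (c1,b5,s2)→cleaned(s2,b5) ✓  (c2,b1,s3)→cleaned(s3,b1) ✓  (c2,b5,s1)→cleaned(s1,b5) ✓  (c3,b2,s1)→cleaned(s1,b2) ✓  (c3,b2,s3)→cleaned(s3,b2) ✗  (c3,b3,s1)→cleaned(s1,b3) ✗  (c3,b3,s2)→cleaned(s2,b3) ✗  (c3,b5,s3)→cleaned(s3,b5) ✓
Counterexamples (restrictor triples failing the scope): 4.

4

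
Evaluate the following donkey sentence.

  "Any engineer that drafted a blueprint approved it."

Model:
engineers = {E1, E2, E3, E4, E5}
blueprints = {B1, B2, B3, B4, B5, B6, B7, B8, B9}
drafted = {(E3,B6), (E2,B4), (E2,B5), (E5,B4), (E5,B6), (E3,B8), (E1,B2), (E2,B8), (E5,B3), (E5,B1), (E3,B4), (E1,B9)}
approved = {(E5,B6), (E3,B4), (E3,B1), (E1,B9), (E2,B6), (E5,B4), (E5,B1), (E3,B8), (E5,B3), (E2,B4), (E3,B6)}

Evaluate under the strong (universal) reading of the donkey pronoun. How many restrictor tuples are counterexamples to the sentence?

"it" takes "a blueprint" as antecedent — a donkey pronoun bound across the clause boundary.
Strong reading: for every (e,b) with drafted(e,b), approved(e,b).
Restrictor pairs: (E1,B2) ✗  (E1,B9) ✓  (E2,B4) ✓  (E2,B5) ✗  (E2,B8) ✗  (E3,B4) ✓  (E3,B6) ✓  (E3,B8) ✓  (E5,B1) ✓  (E5,B3) ✓  (E5,B4) ✓  (E5,B6) ✓
Counterexamples (restrictor pairs failing the scope): 3.

3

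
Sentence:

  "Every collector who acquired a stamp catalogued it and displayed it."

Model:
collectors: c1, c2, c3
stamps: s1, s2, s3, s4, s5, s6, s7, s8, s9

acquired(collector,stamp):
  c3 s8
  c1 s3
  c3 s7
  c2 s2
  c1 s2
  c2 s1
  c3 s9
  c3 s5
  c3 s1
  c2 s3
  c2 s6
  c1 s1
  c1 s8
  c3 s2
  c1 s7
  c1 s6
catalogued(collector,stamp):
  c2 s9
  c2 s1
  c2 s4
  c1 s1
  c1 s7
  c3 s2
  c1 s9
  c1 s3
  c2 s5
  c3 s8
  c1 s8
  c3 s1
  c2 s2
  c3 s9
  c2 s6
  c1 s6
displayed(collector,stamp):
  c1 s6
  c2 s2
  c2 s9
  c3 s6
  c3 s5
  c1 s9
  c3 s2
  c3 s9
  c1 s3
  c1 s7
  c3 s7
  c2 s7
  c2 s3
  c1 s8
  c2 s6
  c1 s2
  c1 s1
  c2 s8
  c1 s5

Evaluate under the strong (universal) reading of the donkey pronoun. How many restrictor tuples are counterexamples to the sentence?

"it" takes "a stamp" as antecedent — a donkey pronoun bound across the clause boundary.
Strong reading: for every (c,s) with acquired(c,s), catalogued(c,s) ∧ displayed(c,s).
Restrictor pairs: (c1,s1) ✓  (c1,s2) ✗  (c1,s3) ✓  (c1,s6) ✓  (c1,s7) ✓  (c1,s8) ✓  (c2,s1) ✗  (c2,s2) ✓  (c2,s3) ✗  (c2,s6) ✓  (c3,s1) ✗  (c3,s2) ✓  (c3,s5) ✗  (c3,s7) ✗  (c3,s8) ✗  (c3,s9) ✓
Counterexamples (restrictor pairs failing the scope): 7.

7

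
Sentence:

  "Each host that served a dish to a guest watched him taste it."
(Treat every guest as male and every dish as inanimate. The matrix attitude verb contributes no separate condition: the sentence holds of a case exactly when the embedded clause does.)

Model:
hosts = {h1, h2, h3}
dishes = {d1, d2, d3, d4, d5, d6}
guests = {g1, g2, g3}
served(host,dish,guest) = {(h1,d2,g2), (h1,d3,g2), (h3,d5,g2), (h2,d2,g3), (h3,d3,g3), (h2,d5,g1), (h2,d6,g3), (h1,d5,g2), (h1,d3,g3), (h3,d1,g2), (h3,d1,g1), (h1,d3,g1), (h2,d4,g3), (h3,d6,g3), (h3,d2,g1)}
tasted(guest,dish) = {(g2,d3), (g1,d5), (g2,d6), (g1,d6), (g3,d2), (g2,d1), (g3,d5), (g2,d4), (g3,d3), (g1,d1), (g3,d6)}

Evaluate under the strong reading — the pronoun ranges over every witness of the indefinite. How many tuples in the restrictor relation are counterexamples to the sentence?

"him" takes "a guest" as antecedent and "it" takes "a dish"; both are donkey pronouns co-varying with the restrictor.
Strong reading: for every (h,d,g) with served(h,d,g), tasted(g,d).
Restrictor triples: (h1,d2,g2)→tasted(g2,d2) ✗  (h1,d3,g1)→tasted(g1,d3) ✗  (h1,d3,g2)→tasted(g2,d3) ✓  (h1,d3,g3)→tasted(g3,d3) ✓  (h1,d5,g2)→tasted(g2,d5) ✗  (h2,d2,g3)→tasted(g3,d2) ✓  (h2,d4,g3)→tasted(g3,d4) ✗  (h2,d5,g1)→tasted(g1,d5) ✓  (h2,d6,g3)→tasted(g3,d6) ✓  (h3,d1,g1)→tasted(g1,d1) ✓  (h3,d1,g2)→tasted(g2,d1) ✓  (h3,d2,g1)→tasted(g1,d2) ✗  (h3,d3,g3)→tasted(g3,d3) ✓  (h3,d5,g2)→tasted(g2,d5) ✗  (h3,d6,g3)→tasted(g3,d6) ✓
Counterexamples (restrictor triples failing the scope): 6.

6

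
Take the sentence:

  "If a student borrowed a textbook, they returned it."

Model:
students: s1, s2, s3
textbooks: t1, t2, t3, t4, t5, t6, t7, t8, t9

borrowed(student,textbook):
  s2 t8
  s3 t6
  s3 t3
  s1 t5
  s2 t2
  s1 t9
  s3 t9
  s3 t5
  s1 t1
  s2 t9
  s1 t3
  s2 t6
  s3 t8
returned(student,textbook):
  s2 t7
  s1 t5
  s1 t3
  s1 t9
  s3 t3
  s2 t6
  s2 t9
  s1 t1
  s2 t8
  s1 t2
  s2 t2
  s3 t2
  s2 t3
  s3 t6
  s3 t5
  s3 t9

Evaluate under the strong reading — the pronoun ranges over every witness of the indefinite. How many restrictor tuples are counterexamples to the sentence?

"it" takes "a textbook" as antecedent — a donkey pronoun bound across the clause boundary.
Strong reading: for every (s,t) with borrowed(s,t), returned(s,t).
Restrictor pairs: (s1,t1) ✓  (s1,t3) ✓  (s1,t5) ✓  (s1,t9) ✓  (s2,t2) ✓  (s2,t6) ✓  (s2,t8) ✓  (s2,t9) ✓  (s3,t3) ✓  (s3,t5) ✓  (s3,t6) ✓  (s3,t8) ✗  (s3,t9) ✓
Counterexamples (restrictor pairs failing the scope): 1.

1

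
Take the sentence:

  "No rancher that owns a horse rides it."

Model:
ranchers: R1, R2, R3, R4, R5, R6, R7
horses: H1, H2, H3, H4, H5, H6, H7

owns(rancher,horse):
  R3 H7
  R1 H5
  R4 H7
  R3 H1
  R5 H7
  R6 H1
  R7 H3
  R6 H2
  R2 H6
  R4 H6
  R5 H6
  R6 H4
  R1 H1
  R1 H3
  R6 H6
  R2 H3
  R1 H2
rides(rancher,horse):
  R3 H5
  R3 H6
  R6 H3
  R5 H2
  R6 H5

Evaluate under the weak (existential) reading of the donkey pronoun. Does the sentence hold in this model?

True

"it" takes "a horse" as antecedent — a donkey pronoun bound across the clause boundary.
Truth condition: for no (r,h) with owns(r,h) does rides(r,h) hold.
Restrictor pairs — does the scope hold? (R1,H1):fails  (R1,H2):fails  (R1,H3):fails  (R1,H5):fails  (R2,H3):fails  (R2,H6):fails  (R3,H1):fails  (R3,H7):fails  (R4,H6):fails  (R4,H7):fails  (R5,H6):fails  (R5,H7):fails  (R6,H1):fails  (R6,H2):fails  (R6,H4):fails  (R6,H6):fails  (R7,H3):fails
Scope holds for no restrictor pair, so the sentence is true.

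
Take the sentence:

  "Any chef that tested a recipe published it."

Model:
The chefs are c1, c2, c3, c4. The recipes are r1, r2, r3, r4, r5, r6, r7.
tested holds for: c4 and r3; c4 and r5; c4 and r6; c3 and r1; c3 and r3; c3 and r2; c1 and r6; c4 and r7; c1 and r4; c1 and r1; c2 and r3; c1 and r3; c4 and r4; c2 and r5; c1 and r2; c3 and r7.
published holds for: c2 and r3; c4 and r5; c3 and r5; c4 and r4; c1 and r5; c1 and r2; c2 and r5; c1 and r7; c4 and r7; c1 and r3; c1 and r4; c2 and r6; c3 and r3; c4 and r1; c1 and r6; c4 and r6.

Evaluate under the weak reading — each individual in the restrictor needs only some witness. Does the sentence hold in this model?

True

"it" takes "a recipe" as antecedent — a donkey pronoun bound across the clause boundary.
Weak reading: every chef c with some tested-recipe has at least one tested-recipe r such that published(c,r).
Per chef: c1:✓  c2:✓  c3:✓  c4:✓
Every chef in the restrictor has a witness.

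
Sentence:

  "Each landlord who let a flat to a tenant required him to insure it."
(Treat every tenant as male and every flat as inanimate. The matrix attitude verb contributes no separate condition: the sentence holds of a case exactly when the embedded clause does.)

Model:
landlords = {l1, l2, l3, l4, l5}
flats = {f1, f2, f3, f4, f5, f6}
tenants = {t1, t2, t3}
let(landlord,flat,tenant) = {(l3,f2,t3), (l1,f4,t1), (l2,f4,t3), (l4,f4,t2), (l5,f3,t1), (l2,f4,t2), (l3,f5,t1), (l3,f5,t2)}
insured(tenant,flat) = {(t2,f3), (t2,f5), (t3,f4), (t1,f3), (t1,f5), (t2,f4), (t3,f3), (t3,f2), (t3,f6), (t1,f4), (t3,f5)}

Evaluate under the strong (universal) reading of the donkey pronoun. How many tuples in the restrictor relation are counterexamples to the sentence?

0

"him" takes "a tenant" as antecedent and "it" takes "a flat"; both are donkey pronouns co-varying with the restrictor.
Strong reading: for every (l,f,t) with let(l,f,t), insured(t,f).
Restrictor triples: (l1,f4,t1)→insured(t1,f4) ✓  (l2,f4,t2)→insured(t2,f4) ✓  (l2,f4,t3)→insured(t3,f4) ✓  (l3,f2,t3)→insured(t3,f2) ✓  (l3,f5,t1)→insured(t1,f5) ✓  (l3,f5,t2)→insured(t2,f5) ✓  (l4,f4,t2)→insured(t2,f4) ✓  (l5,f3,t1)→insured(t1,f3) ✓
Counterexamples (restrictor triples failing the scope): 0.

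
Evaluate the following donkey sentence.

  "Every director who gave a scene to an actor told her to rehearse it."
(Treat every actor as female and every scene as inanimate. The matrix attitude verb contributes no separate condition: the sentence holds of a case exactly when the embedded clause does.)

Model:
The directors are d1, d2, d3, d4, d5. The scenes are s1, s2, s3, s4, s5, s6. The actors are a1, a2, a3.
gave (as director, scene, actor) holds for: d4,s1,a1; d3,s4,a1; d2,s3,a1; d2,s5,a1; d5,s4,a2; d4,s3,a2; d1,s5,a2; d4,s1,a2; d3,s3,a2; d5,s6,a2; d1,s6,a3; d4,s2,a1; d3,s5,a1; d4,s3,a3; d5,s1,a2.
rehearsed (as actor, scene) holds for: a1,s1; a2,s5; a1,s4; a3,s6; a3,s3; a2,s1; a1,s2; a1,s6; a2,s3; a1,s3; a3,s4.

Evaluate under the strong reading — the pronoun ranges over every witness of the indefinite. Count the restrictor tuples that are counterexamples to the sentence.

"her" takes "an actor" as antecedent and "it" takes "a scene"; both are donkey pronouns co-varying with the restrictor.
Strong reading: for every (d,s,a) with gave(d,s,a), rehearsed(a,s).
Restrictor triples: (d1,s5,a2)→rehearsed(a2,s5) ✓  (d1,s6,a3)→rehearsed(a3,s6) ✓  (d2,s3,a1)→rehearsed(a1,s3) ✓  (d2,s5,a1)→rehearsed(a1,s5) ✗  (d3,s3,a2)→rehearsed(a2,s3) ✓  (d3,s4,a1)→rehearsed(a1,s4) ✓  (d3,s5,a1)→rehearsed(a1,s5) ✗  (d4,s1,a1)→rehearsed(a1,s1) ✓  (d4,s1,a2)→rehearsed(a2,s1) ✓  (d4,s2,a1)→rehearsed(a1,s2) ✓  (d4,s3,a2)→rehearsed(a2,s3) ✓  (d4,s3,a3)→rehearsed(a3,s3) ✓  (d5,s1,a2)→rehearsed(a2,s1) ✓  (d5,s4,a2)→rehearsed(a2,s4) ✗  (d5,s6,a2)→rehearsed(a2,s6) ✗
Counterexamples (restrictor triples failing the scope): 4.

4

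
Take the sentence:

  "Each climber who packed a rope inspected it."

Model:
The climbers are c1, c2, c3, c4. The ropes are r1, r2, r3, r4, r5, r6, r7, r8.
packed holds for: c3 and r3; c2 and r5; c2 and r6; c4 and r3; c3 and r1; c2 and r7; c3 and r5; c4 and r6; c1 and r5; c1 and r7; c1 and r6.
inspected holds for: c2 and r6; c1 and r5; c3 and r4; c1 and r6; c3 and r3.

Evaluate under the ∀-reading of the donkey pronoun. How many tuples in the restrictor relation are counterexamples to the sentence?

"it" takes "a rope" as antecedent — a donkey pronoun bound across the clause boundary.
Strong reading: for every (c,r) with packed(c,r), inspected(c,r).
Restrictor pairs: (c1,r5) ✓  (c1,r6) ✓  (c1,r7) ✗  (c2,r5) ✗  (c2,r6) ✓  (c2,r7) ✗  (c3,r1) ✗  (c3,r3) ✓  (c3,r5) ✗  (c4,r3) ✗  (c4,r6) ✗
Counterexamples (restrictor pairs failing the scope): 7.

7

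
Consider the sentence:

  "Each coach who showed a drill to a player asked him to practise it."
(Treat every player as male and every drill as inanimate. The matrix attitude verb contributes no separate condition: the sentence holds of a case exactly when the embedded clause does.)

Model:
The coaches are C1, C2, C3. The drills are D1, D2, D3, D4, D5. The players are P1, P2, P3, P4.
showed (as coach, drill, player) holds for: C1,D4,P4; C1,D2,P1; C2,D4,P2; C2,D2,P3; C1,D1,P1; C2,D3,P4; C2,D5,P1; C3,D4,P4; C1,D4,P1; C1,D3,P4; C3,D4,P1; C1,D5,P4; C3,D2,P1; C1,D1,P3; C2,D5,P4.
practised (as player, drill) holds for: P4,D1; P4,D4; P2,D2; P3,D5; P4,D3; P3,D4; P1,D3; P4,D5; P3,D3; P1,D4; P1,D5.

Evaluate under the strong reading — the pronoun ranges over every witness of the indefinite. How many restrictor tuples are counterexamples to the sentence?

"him" takes "a player" as antecedent and "it" takes "a drill"; both are donkey pronouns co-varying with the restrictor.
Strong reading: for every (c,d,p) with showed(c,d,p), practised(p,d).
Restrictor triples: (C1,D1,P1)→practised(P1,D1) ✗  (C1,D1,P3)→practised(P3,D1) ✗  (C1,D2,P1)→practised(P1,D2) ✗  (C1,D3,P4)→practised(P4,D3) ✓  (C1,D4,P1)→practised(P1,D4) ✓  (C1,D4,P4)→practised(P4,D4) ✓  (C1,D5,P4)→practised(P4,D5) ✓  (C2,D2,P3)→practised(P3,D2) ✗  (C2,D3,P4)→practised(P4,D3) ✓  (C2,D4,P2)→practised(P2,D4) ✗  (C2,D5,P1)→practised(P1,D5) ✓  (C2,D5,P4)→practised(P4,D5) ✓  (C3,D2,P1)→practised(P1,D2) ✗  (C3,D4,P1)→practised(P1,D4) ✓  (C3,D4,P4)→practised(P4,D4) ✓
Counterexamples (restrictor triples failing the scope): 6.

6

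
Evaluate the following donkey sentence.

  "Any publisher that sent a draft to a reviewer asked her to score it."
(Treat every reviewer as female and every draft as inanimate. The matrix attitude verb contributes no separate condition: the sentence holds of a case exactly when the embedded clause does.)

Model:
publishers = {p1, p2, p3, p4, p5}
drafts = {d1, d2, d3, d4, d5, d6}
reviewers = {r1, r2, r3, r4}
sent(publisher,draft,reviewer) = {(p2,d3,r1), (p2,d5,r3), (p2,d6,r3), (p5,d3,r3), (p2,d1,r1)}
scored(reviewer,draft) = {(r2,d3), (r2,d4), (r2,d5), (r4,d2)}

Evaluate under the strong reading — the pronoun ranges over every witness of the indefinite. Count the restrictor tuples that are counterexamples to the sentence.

"her" takes "a reviewer" as antecedent and "it" takes "a draft"; both are donkey pronouns co-varying with the restrictor.
Strong reading: for every (p,d,r) with sent(p,d,r), scored(r,d).
Restrictor triples: (p2,d1,r1)→scored(r1,d1) ✗  (p2,d3,r1)→scored(r1,d3) ✗  (p2,d5,r3)→scored(r3,d5) ✗  (p2,d6,r3)→scored(r3,d6) ✗  (p5,d3,r3)→scored(r3,d3) ✗
Counterexamples (restrictor triples failing the scope): 5.

5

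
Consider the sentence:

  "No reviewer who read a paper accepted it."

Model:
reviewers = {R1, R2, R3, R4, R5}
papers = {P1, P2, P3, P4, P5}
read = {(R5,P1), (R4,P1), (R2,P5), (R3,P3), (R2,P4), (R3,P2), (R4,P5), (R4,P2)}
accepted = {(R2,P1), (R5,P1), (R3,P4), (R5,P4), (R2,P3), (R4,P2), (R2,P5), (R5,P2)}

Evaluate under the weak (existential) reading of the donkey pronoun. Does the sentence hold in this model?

"it" takes "a paper" as antecedent — a donkey pronoun bound across the clause boundary.
Truth condition: for no (r,p) with read(r,p) does accepted(r,p) hold.
Restrictor pairs — does the scope hold? (R2,P4):fails  (R2,P5):holds  (R3,P2):fails  (R3,P3):fails  (R4,P1):fails  (R4,P2):holds  (R4,P5):fails  (R5,P1):holds
Scope holds for 3 pair(s), so the sentence is false.

False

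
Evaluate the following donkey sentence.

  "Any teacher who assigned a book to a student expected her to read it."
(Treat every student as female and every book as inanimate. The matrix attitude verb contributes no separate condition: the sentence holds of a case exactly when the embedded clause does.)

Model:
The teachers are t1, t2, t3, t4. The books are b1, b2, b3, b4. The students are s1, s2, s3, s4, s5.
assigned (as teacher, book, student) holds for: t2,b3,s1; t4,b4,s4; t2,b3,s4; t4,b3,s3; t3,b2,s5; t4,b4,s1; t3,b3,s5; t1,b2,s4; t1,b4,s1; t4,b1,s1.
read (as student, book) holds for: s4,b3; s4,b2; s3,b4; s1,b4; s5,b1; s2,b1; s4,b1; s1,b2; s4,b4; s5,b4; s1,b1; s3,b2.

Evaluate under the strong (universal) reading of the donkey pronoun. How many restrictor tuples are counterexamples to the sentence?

4

"her" takes "a student" as antecedent and "it" takes "a book"; both are donkey pronouns co-varying with the restrictor.
Strong reading: for every (t,b,s) with assigned(t,b,s), read(s,b).
Restrictor triples: (t1,b2,s4)→read(s4,b2) ✓  (t1,b4,s1)→read(s1,b4) ✓  (t2,b3,s1)→read(s1,b3) ✗  (t2,b3,s4)→read(s4,b3) ✓  (t3,b2,s5)→read(s5,b2) ✗  (t3,b3,s5)→read(s5,b3) ✗  (t4,b1,s1)→read(s1,b1) ✓  (t4,b3,s3)→read(s3,b3) ✗  (t4,b4,s1)→read(s1,b4) ✓  (t4,b4,s4)→read(s4,b4) ✓
Counterexamples (restrictor triples failing the scope): 4.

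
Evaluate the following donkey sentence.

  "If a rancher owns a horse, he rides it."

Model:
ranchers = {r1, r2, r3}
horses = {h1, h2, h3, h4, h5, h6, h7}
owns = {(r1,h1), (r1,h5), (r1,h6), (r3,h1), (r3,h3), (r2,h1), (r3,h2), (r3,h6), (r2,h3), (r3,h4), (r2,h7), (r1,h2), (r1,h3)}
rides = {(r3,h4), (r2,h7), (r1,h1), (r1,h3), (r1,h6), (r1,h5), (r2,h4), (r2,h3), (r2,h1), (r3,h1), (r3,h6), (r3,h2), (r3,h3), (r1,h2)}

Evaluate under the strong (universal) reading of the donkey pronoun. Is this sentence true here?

True

"it" takes "a horse" as antecedent — a donkey pronoun bound across the clause boundary.
Strong reading: for every (r,h) with owns(r,h), rides(r,h).
Restrictor pairs: (r1,h1) ✓  (r1,h2) ✓  (r1,h3) ✓  (r1,h5) ✓  (r1,h6) ✓  (r2,h1) ✓  (r2,h3) ✓  (r2,h7) ✓  (r3,h1) ✓  (r3,h2) ✓  (r3,h3) ✓  (r3,h4) ✓  (r3,h6) ✓
Every restrictor pair satisfies the scope.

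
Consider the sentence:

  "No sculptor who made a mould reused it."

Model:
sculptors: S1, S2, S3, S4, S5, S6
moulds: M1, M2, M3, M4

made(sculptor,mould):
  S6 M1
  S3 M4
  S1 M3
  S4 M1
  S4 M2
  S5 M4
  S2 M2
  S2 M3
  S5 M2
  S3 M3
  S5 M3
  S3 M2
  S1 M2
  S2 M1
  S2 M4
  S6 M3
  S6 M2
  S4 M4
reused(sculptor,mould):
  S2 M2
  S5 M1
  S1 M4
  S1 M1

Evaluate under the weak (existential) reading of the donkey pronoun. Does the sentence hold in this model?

False

"it" takes "a mould" as antecedent — a donkey pronoun bound across the clause boundary.
Truth condition: for no (s,m) with made(s,m) does reused(s,m) hold.
Restrictor pairs — does the scope hold? (S1,M2):fails  (S1,M3):fails  (S2,M1):fails  (S2,M2):holds  (S2,M3):fails  (S2,M4):fails  (S3,M2):fails  (S3,M3):fails  (S3,M4):fails  (S4,M1):fails  (S4,M2):fails  (S4,M4):fails  (S5,M2):fails  (S5,M3):fails  (S5,M4):fails  (S6,M1):fails  (S6,M2):fails  (S6,M3):fails
Scope holds for 1 pair(s), so the sentence is false.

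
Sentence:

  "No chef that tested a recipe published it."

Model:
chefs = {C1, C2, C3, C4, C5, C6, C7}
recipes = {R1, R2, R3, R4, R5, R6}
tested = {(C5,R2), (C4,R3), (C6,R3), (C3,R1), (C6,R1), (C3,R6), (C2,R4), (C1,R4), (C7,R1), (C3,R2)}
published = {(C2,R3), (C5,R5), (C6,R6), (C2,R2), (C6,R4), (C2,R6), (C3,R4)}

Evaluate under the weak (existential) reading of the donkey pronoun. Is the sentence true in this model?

"it" takes "a recipe" as antecedent — a donkey pronoun bound across the clause boundary.
Truth condition: for no (c,r) with tested(c,r) does published(c,r) hold.
Restrictor pairs — does the scope hold? (C1,R4):fails  (C2,R4):fails  (C3,R1):fails  (C3,R2):fails  (C3,R6):fails  (C4,R3):fails  (C5,R2):fails  (C6,R1):fails  (C6,R3):fails  (C7,R1):fails
Scope holds for no restrictor pair, so the sentence is true.

True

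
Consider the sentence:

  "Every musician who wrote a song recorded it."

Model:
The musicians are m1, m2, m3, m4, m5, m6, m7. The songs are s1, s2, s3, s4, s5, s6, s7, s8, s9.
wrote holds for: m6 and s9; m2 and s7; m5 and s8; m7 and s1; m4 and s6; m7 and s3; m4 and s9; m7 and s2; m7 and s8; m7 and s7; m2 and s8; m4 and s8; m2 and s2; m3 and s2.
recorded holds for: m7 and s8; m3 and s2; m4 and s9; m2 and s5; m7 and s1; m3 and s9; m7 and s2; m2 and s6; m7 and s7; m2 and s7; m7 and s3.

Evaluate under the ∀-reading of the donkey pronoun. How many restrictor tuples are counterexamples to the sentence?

"it" takes "a song" as antecedent — a donkey pronoun bound across the clause boundary.
Strong reading: for every (m,s) with wrote(m,s), recorded(m,s).
Restrictor pairs: (m2,s2) ✗  (m2,s7) ✓  (m2,s8) ✗  (m3,s2) ✓  (m4,s6) ✗  (m4,s8) ✗  (m4,s9) ✓  (m5,s8) ✗  (m6,s9) ✗  (m7,s1) ✓  (m7,s2) ✓  (m7,s3) ✓  (m7,s7) ✓  (m7,s8) ✓
Counterexamples (restrictor pairs failing the scope): 6.

6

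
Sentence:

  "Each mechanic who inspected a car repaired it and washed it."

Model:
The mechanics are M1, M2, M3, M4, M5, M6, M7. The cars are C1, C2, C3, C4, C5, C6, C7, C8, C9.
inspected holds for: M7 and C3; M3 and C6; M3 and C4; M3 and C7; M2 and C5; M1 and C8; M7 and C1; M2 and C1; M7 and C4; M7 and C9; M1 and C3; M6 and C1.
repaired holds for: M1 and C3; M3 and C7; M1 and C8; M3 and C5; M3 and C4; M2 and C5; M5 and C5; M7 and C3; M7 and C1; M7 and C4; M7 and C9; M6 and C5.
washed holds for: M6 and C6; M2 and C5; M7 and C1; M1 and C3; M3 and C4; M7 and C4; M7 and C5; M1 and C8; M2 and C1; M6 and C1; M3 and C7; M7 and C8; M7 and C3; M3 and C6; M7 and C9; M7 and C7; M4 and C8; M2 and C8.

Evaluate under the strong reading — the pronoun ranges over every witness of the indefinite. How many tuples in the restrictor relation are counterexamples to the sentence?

3

"it" takes "a car" as antecedent — a donkey pronoun bound across the clause boundary.
Strong reading: for every (m,c) with inspected(m,c), repaired(m,c) ∧ washed(m,c).
Restrictor pairs: (M1,C3) ✓  (M1,C8) ✓  (M2,C1) ✗  (M2,C5) ✓  (M3,C4) ✓  (M3,C6) ✗  (M3,C7) ✓  (M6,C1) ✗  (M7,C1) ✓  (M7,C3) ✓  (M7,C4) ✓  (M7,C9) ✓
Counterexamples (restrictor pairs failing the scope): 3.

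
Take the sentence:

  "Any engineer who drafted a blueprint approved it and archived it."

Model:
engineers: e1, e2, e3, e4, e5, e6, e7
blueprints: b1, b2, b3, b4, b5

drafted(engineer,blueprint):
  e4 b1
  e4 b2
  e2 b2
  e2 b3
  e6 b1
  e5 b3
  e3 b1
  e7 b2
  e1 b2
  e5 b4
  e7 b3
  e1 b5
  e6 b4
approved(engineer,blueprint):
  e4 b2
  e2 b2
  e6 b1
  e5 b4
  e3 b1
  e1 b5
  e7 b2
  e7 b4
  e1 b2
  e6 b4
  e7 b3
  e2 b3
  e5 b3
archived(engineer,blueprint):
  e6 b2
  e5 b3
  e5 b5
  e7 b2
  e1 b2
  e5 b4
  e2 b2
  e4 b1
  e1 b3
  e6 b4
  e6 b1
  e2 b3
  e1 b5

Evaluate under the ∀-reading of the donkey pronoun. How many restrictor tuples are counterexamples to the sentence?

"it" takes "a blueprint" as antecedent — a donkey pronoun bound across the clause boundary.
Strong reading: for every (e,b) with drafted(e,b), approved(e,b) ∧ archived(e,b).
Restrictor pairs: (e1,b2) ✓  (e1,b5) ✓  (e2,b2) ✓  (e2,b3) ✓  (e3,b1) ✗  (e4,b1) ✗  (e4,b2) ✗  (e5,b3) ✓  (e5,b4) ✓  (e6,b1) ✓  (e6,b4) ✓  (e7,b2) ✓  (e7,b3) ✗
Counterexamples (restrictor pairs failing the scope): 4.

4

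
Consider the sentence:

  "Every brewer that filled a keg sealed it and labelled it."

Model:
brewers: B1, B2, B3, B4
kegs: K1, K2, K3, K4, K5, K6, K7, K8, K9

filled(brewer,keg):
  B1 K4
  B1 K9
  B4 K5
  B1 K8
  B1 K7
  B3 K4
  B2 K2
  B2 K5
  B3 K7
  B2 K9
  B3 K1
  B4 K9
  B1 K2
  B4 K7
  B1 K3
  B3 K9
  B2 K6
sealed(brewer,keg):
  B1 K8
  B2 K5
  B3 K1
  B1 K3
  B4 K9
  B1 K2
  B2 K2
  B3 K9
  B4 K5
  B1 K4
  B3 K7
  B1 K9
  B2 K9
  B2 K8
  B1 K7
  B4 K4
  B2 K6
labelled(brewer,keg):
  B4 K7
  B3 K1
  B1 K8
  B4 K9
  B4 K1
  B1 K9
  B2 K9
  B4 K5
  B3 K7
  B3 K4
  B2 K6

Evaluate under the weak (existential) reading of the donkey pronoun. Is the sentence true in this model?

"it" takes "a keg" as antecedent — a donkey pronoun bound across the clause boundary.
Weak reading: every brewer b with some filled-keg has at least one filled-keg k such that sealed(b,k) ∧ labelled(b,k).
Per brewer: B1:✓  B2:✓  B3:✓  B4:✓
Every brewer in the restrictor has a witness.

True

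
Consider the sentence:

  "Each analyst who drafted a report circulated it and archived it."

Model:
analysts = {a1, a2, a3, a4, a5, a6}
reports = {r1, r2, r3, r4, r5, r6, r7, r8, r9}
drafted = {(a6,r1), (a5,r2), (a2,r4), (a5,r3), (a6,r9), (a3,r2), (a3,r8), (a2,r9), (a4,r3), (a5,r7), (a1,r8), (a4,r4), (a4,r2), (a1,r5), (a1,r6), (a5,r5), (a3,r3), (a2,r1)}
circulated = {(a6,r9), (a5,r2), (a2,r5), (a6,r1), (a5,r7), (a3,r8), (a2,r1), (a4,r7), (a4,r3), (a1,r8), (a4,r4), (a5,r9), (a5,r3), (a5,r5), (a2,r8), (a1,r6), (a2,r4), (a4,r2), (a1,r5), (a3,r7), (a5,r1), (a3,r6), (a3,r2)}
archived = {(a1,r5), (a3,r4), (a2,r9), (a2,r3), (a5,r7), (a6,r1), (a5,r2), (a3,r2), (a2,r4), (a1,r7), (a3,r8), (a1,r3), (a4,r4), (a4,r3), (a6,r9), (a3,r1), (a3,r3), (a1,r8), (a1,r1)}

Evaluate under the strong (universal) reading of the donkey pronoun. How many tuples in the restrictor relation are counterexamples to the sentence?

"it" takes "a report" as antecedent — a donkey pronoun bound across the clause boundary.
Strong reading: for every (a,r) with drafted(a,r), circulated(a,r) ∧ archived(a,r).
Restrictor pairs: (a1,r5) ✓  (a1,r6) ✗  (a1,r8) ✓  (a2,r1) ✗  (a2,r4) ✓  (a2,r9) ✗  (a3,r2) ✓  (a3,r3) ✗  (a3,r8) ✓  (a4,r2) ✗  (a4,r3) ✓  (a4,r4) ✓  (a5,r2) ✓  (a5,r3) ✗  (a5,r5) ✗  (a5,r7) ✓  (a6,r1) ✓  (a6,r9) ✓
Counterexamples (restrictor pairs failing the scope): 7.

7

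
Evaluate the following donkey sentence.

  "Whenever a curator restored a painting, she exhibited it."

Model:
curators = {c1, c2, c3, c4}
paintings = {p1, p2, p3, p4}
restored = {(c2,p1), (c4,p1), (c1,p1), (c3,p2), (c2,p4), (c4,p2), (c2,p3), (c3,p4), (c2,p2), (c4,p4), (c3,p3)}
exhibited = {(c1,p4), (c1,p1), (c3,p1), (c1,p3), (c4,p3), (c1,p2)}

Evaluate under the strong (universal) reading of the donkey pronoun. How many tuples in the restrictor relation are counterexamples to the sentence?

10

"it" takes "a painting" as antecedent — a donkey pronoun bound across the clause boundary.
Strong reading: for every (c,p) with restored(c,p), exhibited(c,p).
Restrictor pairs: (c1,p1) ✓  (c2,p1) ✗  (c2,p2) ✗  (c2,p3) ✗  (c2,p4) ✗  (c3,p2) ✗  (c3,p3) ✗  (c3,p4) ✗  (c4,p1) ✗  (c4,p2) ✗  (c4,p4) ✗
Counterexamples (restrictor pairs failing the scope): 10.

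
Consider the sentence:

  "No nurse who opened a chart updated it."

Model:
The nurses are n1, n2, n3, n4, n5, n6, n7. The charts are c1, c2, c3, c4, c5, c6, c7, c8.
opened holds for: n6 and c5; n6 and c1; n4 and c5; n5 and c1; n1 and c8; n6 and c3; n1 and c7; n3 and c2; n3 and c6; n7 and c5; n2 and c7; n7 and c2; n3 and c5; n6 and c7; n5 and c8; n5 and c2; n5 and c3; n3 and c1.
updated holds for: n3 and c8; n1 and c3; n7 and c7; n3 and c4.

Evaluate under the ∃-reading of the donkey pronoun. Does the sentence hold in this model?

True

"it" takes "a chart" as antecedent — a donkey pronoun bound across the clause boundary.
Truth condition: for no (n,c) with opened(n,c) does updated(n,c) hold.
Restrictor pairs — does the scope hold? (n1,c7):fails  (n1,c8):fails  (n2,c7):fails  (n3,c1):fails  (n3,c2):fails  (n3,c5):fails  (n3,c6):fails  (n4,c5):fails  (n5,c1):fails  (n5,c2):fails  (n5,c3):fails  (n5,c8):fails  (n6,c1):fails  (n6,c3):fails  (n6,c5):fails  (n6,c7):fails  (n7,c2):fails  (n7,c5):fails
Scope holds for no restrictor pair, so the sentence is true.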